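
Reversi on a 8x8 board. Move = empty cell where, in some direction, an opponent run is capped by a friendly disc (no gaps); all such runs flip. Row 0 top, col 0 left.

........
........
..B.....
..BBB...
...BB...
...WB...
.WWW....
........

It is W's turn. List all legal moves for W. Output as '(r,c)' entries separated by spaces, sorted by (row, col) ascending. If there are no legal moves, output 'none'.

(1,1): no bracket -> illegal
(1,2): no bracket -> illegal
(1,3): no bracket -> illegal
(2,1): no bracket -> illegal
(2,3): flips 2 -> legal
(2,4): no bracket -> illegal
(2,5): no bracket -> illegal
(3,1): no bracket -> illegal
(3,5): flips 1 -> legal
(4,1): no bracket -> illegal
(4,2): no bracket -> illegal
(4,5): flips 1 -> legal
(5,2): no bracket -> illegal
(5,5): flips 1 -> legal
(6,4): no bracket -> illegal
(6,5): no bracket -> illegal

Answer: (2,3) (3,5) (4,5) (5,5)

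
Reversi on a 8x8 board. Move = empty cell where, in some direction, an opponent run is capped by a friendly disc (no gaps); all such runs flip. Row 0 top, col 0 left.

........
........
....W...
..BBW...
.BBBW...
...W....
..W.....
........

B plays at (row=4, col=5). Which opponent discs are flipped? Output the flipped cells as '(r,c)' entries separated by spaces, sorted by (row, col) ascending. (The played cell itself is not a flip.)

Dir NW: opp run (3,4), next='.' -> no flip
Dir N: first cell '.' (not opp) -> no flip
Dir NE: first cell '.' (not opp) -> no flip
Dir W: opp run (4,4) capped by B -> flip
Dir E: first cell '.' (not opp) -> no flip
Dir SW: first cell '.' (not opp) -> no flip
Dir S: first cell '.' (not opp) -> no flip
Dir SE: first cell '.' (not opp) -> no flip

Answer: (4,4)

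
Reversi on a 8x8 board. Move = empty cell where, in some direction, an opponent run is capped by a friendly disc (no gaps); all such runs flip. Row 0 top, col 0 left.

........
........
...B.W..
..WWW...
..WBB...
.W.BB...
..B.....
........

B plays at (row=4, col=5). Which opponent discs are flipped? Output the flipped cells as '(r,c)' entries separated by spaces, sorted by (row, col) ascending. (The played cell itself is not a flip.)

Dir NW: opp run (3,4) capped by B -> flip
Dir N: first cell '.' (not opp) -> no flip
Dir NE: first cell '.' (not opp) -> no flip
Dir W: first cell 'B' (not opp) -> no flip
Dir E: first cell '.' (not opp) -> no flip
Dir SW: first cell 'B' (not opp) -> no flip
Dir S: first cell '.' (not opp) -> no flip
Dir SE: first cell '.' (not opp) -> no flip

Answer: (3,4)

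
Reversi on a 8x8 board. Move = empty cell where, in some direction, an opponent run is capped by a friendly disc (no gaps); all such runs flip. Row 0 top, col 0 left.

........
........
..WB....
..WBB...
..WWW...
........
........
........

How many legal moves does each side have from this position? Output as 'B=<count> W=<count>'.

-- B to move --
(1,1): flips 1 -> legal
(1,2): no bracket -> illegal
(1,3): no bracket -> illegal
(2,1): flips 1 -> legal
(3,1): flips 1 -> legal
(3,5): no bracket -> illegal
(4,1): flips 1 -> legal
(4,5): no bracket -> illegal
(5,1): flips 1 -> legal
(5,2): flips 1 -> legal
(5,3): flips 1 -> legal
(5,4): flips 1 -> legal
(5,5): flips 1 -> legal
B mobility = 9
-- W to move --
(1,2): no bracket -> illegal
(1,3): flips 2 -> legal
(1,4): flips 1 -> legal
(2,4): flips 3 -> legal
(2,5): flips 1 -> legal
(3,5): flips 2 -> legal
(4,5): no bracket -> illegal
W mobility = 5

Answer: B=9 W=5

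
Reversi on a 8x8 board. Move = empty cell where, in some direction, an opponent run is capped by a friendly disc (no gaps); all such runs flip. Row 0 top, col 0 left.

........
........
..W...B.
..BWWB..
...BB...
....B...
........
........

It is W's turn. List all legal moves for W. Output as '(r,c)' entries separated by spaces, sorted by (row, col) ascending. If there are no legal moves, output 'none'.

Answer: (3,1) (3,6) (4,2) (5,2) (5,3) (5,5) (6,4)

Derivation:
(1,5): no bracket -> illegal
(1,6): no bracket -> illegal
(1,7): no bracket -> illegal
(2,1): no bracket -> illegal
(2,3): no bracket -> illegal
(2,4): no bracket -> illegal
(2,5): no bracket -> illegal
(2,7): no bracket -> illegal
(3,1): flips 1 -> legal
(3,6): flips 1 -> legal
(3,7): no bracket -> illegal
(4,1): no bracket -> illegal
(4,2): flips 1 -> legal
(4,5): no bracket -> illegal
(4,6): no bracket -> illegal
(5,2): flips 1 -> legal
(5,3): flips 1 -> legal
(5,5): flips 1 -> legal
(6,3): no bracket -> illegal
(6,4): flips 2 -> legal
(6,5): no bracket -> illegal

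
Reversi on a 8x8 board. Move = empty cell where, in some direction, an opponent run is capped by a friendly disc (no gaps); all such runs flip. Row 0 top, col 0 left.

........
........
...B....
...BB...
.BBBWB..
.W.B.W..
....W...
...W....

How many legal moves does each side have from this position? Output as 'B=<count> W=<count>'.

Answer: B=7 W=7

Derivation:
-- B to move --
(3,5): flips 1 -> legal
(4,0): no bracket -> illegal
(4,6): no bracket -> illegal
(5,0): no bracket -> illegal
(5,2): no bracket -> illegal
(5,4): flips 1 -> legal
(5,6): no bracket -> illegal
(6,0): flips 1 -> legal
(6,1): flips 1 -> legal
(6,2): no bracket -> illegal
(6,3): no bracket -> illegal
(6,5): flips 1 -> legal
(6,6): flips 2 -> legal
(7,2): no bracket -> illegal
(7,4): no bracket -> illegal
(7,5): flips 1 -> legal
B mobility = 7
-- W to move --
(1,2): no bracket -> illegal
(1,3): no bracket -> illegal
(1,4): no bracket -> illegal
(2,2): flips 1 -> legal
(2,4): flips 3 -> legal
(2,5): no bracket -> illegal
(3,0): no bracket -> illegal
(3,1): flips 3 -> legal
(3,2): no bracket -> illegal
(3,5): flips 1 -> legal
(3,6): no bracket -> illegal
(4,0): flips 3 -> legal
(4,6): flips 1 -> legal
(5,0): no bracket -> illegal
(5,2): no bracket -> illegal
(5,4): no bracket -> illegal
(5,6): no bracket -> illegal
(6,2): flips 1 -> legal
(6,3): no bracket -> illegal
W mobility = 7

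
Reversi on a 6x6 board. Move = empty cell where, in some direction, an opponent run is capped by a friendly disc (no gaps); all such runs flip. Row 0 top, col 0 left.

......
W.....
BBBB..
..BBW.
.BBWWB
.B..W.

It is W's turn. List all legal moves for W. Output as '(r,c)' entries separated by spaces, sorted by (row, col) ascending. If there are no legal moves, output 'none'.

Answer: (1,1) (1,2) (1,3) (3,0) (3,1) (4,0)

Derivation:
(1,1): flips 2 -> legal
(1,2): flips 1 -> legal
(1,3): flips 2 -> legal
(1,4): no bracket -> illegal
(2,4): no bracket -> illegal
(3,0): flips 1 -> legal
(3,1): flips 2 -> legal
(3,5): no bracket -> illegal
(4,0): flips 2 -> legal
(5,0): no bracket -> illegal
(5,2): no bracket -> illegal
(5,3): no bracket -> illegal
(5,5): no bracket -> illegal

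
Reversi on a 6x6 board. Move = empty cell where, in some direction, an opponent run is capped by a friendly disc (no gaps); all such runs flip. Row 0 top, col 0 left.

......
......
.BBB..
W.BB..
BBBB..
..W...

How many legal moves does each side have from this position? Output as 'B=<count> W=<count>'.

Answer: B=1 W=3

Derivation:
-- B to move --
(2,0): flips 1 -> legal
(3,1): no bracket -> illegal
(5,1): no bracket -> illegal
(5,3): no bracket -> illegal
B mobility = 1
-- W to move --
(1,0): no bracket -> illegal
(1,1): no bracket -> illegal
(1,2): flips 4 -> legal
(1,3): no bracket -> illegal
(1,4): no bracket -> illegal
(2,0): no bracket -> illegal
(2,4): no bracket -> illegal
(3,1): no bracket -> illegal
(3,4): flips 1 -> legal
(4,4): no bracket -> illegal
(5,0): flips 1 -> legal
(5,1): no bracket -> illegal
(5,3): no bracket -> illegal
(5,4): no bracket -> illegal
W mobility = 3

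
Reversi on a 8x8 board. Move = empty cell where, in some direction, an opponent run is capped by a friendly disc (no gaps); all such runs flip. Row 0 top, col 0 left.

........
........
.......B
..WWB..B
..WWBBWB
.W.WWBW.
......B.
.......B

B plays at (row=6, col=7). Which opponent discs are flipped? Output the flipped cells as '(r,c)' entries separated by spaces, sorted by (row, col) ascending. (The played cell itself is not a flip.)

Answer: (5,6)

Derivation:
Dir NW: opp run (5,6) capped by B -> flip
Dir N: first cell '.' (not opp) -> no flip
Dir NE: edge -> no flip
Dir W: first cell 'B' (not opp) -> no flip
Dir E: edge -> no flip
Dir SW: first cell '.' (not opp) -> no flip
Dir S: first cell 'B' (not opp) -> no flip
Dir SE: edge -> no flip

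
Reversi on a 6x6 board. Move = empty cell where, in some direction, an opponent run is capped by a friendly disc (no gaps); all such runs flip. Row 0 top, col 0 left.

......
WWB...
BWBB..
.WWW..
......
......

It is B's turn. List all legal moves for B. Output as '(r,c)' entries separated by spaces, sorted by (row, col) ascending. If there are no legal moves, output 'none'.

(0,0): flips 2 -> legal
(0,1): no bracket -> illegal
(0,2): flips 1 -> legal
(2,4): no bracket -> illegal
(3,0): flips 1 -> legal
(3,4): no bracket -> illegal
(4,0): flips 1 -> legal
(4,1): flips 1 -> legal
(4,2): flips 2 -> legal
(4,3): flips 1 -> legal
(4,4): flips 1 -> legal

Answer: (0,0) (0,2) (3,0) (4,0) (4,1) (4,2) (4,3) (4,4)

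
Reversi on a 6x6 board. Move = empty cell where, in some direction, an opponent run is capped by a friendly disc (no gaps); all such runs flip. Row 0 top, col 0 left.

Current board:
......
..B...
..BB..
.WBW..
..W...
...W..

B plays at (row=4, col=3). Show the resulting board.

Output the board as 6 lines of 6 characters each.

Place B at (4,3); scan 8 dirs for brackets.
Dir NW: first cell 'B' (not opp) -> no flip
Dir N: opp run (3,3) capped by B -> flip
Dir NE: first cell '.' (not opp) -> no flip
Dir W: opp run (4,2), next='.' -> no flip
Dir E: first cell '.' (not opp) -> no flip
Dir SW: first cell '.' (not opp) -> no flip
Dir S: opp run (5,3), next=edge -> no flip
Dir SE: first cell '.' (not opp) -> no flip
All flips: (3,3)

Answer: ......
..B...
..BB..
.WBB..
..WB..
...W..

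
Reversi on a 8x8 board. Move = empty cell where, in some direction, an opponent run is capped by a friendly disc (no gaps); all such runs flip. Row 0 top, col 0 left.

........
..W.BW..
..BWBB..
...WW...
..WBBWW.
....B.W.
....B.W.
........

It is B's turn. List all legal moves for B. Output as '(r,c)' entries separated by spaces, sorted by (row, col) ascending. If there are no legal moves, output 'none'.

(0,1): no bracket -> illegal
(0,2): flips 1 -> legal
(0,3): no bracket -> illegal
(0,4): no bracket -> illegal
(0,5): flips 1 -> legal
(0,6): flips 1 -> legal
(1,1): no bracket -> illegal
(1,3): flips 2 -> legal
(1,6): flips 1 -> legal
(2,1): no bracket -> illegal
(2,6): no bracket -> illegal
(3,1): no bracket -> illegal
(3,2): flips 1 -> legal
(3,5): no bracket -> illegal
(3,6): flips 1 -> legal
(3,7): no bracket -> illegal
(4,1): flips 1 -> legal
(4,7): flips 2 -> legal
(5,1): flips 2 -> legal
(5,2): no bracket -> illegal
(5,3): no bracket -> illegal
(5,5): no bracket -> illegal
(5,7): no bracket -> illegal
(6,5): no bracket -> illegal
(6,7): no bracket -> illegal
(7,5): no bracket -> illegal
(7,6): no bracket -> illegal
(7,7): no bracket -> illegal

Answer: (0,2) (0,5) (0,6) (1,3) (1,6) (3,2) (3,6) (4,1) (4,7) (5,1)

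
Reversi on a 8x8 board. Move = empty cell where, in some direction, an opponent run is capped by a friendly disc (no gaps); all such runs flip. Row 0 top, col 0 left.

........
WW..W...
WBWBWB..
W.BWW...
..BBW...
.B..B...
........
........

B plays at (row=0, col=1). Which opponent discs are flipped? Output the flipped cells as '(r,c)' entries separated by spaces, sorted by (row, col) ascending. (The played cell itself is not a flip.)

Dir NW: edge -> no flip
Dir N: edge -> no flip
Dir NE: edge -> no flip
Dir W: first cell '.' (not opp) -> no flip
Dir E: first cell '.' (not opp) -> no flip
Dir SW: opp run (1,0), next=edge -> no flip
Dir S: opp run (1,1) capped by B -> flip
Dir SE: first cell '.' (not opp) -> no flip

Answer: (1,1)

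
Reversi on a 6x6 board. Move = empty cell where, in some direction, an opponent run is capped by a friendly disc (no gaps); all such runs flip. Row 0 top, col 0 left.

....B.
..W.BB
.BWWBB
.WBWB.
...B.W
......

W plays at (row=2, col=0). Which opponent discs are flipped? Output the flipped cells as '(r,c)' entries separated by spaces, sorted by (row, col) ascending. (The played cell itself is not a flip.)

Dir NW: edge -> no flip
Dir N: first cell '.' (not opp) -> no flip
Dir NE: first cell '.' (not opp) -> no flip
Dir W: edge -> no flip
Dir E: opp run (2,1) capped by W -> flip
Dir SW: edge -> no flip
Dir S: first cell '.' (not opp) -> no flip
Dir SE: first cell 'W' (not opp) -> no flip

Answer: (2,1)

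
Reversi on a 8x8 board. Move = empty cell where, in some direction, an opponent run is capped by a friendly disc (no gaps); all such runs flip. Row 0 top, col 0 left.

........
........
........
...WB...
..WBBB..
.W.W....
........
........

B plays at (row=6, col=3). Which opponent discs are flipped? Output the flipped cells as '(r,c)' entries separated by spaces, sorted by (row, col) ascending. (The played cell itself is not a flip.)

Dir NW: first cell '.' (not opp) -> no flip
Dir N: opp run (5,3) capped by B -> flip
Dir NE: first cell '.' (not opp) -> no flip
Dir W: first cell '.' (not opp) -> no flip
Dir E: first cell '.' (not opp) -> no flip
Dir SW: first cell '.' (not opp) -> no flip
Dir S: first cell '.' (not opp) -> no flip
Dir SE: first cell '.' (not opp) -> no flip

Answer: (5,3)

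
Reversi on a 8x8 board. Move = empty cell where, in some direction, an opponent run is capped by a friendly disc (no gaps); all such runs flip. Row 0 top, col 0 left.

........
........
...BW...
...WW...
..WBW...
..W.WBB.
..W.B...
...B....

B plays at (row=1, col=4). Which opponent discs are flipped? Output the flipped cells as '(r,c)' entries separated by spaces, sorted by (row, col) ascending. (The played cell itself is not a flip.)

Dir NW: first cell '.' (not opp) -> no flip
Dir N: first cell '.' (not opp) -> no flip
Dir NE: first cell '.' (not opp) -> no flip
Dir W: first cell '.' (not opp) -> no flip
Dir E: first cell '.' (not opp) -> no flip
Dir SW: first cell 'B' (not opp) -> no flip
Dir S: opp run (2,4) (3,4) (4,4) (5,4) capped by B -> flip
Dir SE: first cell '.' (not opp) -> no flip

Answer: (2,4) (3,4) (4,4) (5,4)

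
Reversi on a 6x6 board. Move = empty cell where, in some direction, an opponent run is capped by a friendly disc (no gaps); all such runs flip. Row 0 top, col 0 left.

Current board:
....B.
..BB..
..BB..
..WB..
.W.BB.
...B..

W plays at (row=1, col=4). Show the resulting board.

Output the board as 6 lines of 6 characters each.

Place W at (1,4); scan 8 dirs for brackets.
Dir NW: first cell '.' (not opp) -> no flip
Dir N: opp run (0,4), next=edge -> no flip
Dir NE: first cell '.' (not opp) -> no flip
Dir W: opp run (1,3) (1,2), next='.' -> no flip
Dir E: first cell '.' (not opp) -> no flip
Dir SW: opp run (2,3) capped by W -> flip
Dir S: first cell '.' (not opp) -> no flip
Dir SE: first cell '.' (not opp) -> no flip
All flips: (2,3)

Answer: ....B.
..BBW.
..BW..
..WB..
.W.BB.
...B..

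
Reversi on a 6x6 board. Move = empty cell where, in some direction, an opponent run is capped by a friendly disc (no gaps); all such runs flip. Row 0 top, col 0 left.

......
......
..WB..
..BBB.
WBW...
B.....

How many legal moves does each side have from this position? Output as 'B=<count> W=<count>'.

-- B to move --
(1,1): flips 1 -> legal
(1,2): flips 1 -> legal
(1,3): no bracket -> illegal
(2,1): flips 1 -> legal
(3,0): flips 1 -> legal
(3,1): no bracket -> illegal
(4,3): flips 1 -> legal
(5,1): flips 1 -> legal
(5,2): flips 1 -> legal
(5,3): no bracket -> illegal
B mobility = 7
-- W to move --
(1,2): no bracket -> illegal
(1,3): no bracket -> illegal
(1,4): no bracket -> illegal
(2,1): no bracket -> illegal
(2,4): flips 2 -> legal
(2,5): no bracket -> illegal
(3,0): no bracket -> illegal
(3,1): no bracket -> illegal
(3,5): no bracket -> illegal
(4,3): no bracket -> illegal
(4,4): flips 1 -> legal
(4,5): no bracket -> illegal
(5,1): no bracket -> illegal
(5,2): no bracket -> illegal
W mobility = 2

Answer: B=7 W=2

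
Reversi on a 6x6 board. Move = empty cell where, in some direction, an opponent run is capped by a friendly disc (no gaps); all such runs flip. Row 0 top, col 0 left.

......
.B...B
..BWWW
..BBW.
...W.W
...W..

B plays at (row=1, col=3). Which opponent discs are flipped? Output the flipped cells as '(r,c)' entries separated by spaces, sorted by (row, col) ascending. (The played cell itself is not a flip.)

Answer: (2,3)

Derivation:
Dir NW: first cell '.' (not opp) -> no flip
Dir N: first cell '.' (not opp) -> no flip
Dir NE: first cell '.' (not opp) -> no flip
Dir W: first cell '.' (not opp) -> no flip
Dir E: first cell '.' (not opp) -> no flip
Dir SW: first cell 'B' (not opp) -> no flip
Dir S: opp run (2,3) capped by B -> flip
Dir SE: opp run (2,4), next='.' -> no flip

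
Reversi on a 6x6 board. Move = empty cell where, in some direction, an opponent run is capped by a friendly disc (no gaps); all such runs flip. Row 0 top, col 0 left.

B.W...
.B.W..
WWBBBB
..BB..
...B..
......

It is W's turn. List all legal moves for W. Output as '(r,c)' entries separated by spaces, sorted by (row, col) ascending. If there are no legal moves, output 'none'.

Answer: (0,1) (3,1) (3,5) (5,3) (5,4)

Derivation:
(0,1): flips 1 -> legal
(1,0): no bracket -> illegal
(1,2): no bracket -> illegal
(1,4): no bracket -> illegal
(1,5): no bracket -> illegal
(3,1): flips 1 -> legal
(3,4): no bracket -> illegal
(3,5): flips 1 -> legal
(4,1): no bracket -> illegal
(4,2): no bracket -> illegal
(4,4): no bracket -> illegal
(5,2): no bracket -> illegal
(5,3): flips 3 -> legal
(5,4): flips 2 -> legal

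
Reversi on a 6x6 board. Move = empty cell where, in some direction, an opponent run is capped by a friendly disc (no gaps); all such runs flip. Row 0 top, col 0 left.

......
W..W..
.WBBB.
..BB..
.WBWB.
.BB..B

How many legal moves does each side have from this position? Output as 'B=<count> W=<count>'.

Answer: B=11 W=5

Derivation:
-- B to move --
(0,0): no bracket -> illegal
(0,1): no bracket -> illegal
(0,2): flips 1 -> legal
(0,3): flips 1 -> legal
(0,4): flips 1 -> legal
(1,1): no bracket -> illegal
(1,2): no bracket -> illegal
(1,4): no bracket -> illegal
(2,0): flips 1 -> legal
(3,0): flips 1 -> legal
(3,1): flips 1 -> legal
(3,4): flips 1 -> legal
(4,0): flips 1 -> legal
(5,0): flips 1 -> legal
(5,3): flips 1 -> legal
(5,4): flips 1 -> legal
B mobility = 11
-- W to move --
(1,1): no bracket -> illegal
(1,2): no bracket -> illegal
(1,4): flips 2 -> legal
(1,5): no bracket -> illegal
(2,5): flips 3 -> legal
(3,1): flips 1 -> legal
(3,4): no bracket -> illegal
(3,5): flips 1 -> legal
(4,0): no bracket -> illegal
(4,5): flips 1 -> legal
(5,0): no bracket -> illegal
(5,3): no bracket -> illegal
(5,4): no bracket -> illegal
W mobility = 5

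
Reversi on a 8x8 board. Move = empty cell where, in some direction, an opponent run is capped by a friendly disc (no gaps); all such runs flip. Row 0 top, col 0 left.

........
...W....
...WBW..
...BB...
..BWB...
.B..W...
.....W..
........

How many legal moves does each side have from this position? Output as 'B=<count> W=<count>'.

Answer: B=9 W=4

Derivation:
-- B to move --
(0,2): flips 1 -> legal
(0,3): flips 2 -> legal
(0,4): no bracket -> illegal
(1,2): flips 1 -> legal
(1,4): no bracket -> illegal
(1,5): no bracket -> illegal
(1,6): flips 1 -> legal
(2,2): flips 1 -> legal
(2,6): flips 1 -> legal
(3,2): no bracket -> illegal
(3,5): no bracket -> illegal
(3,6): no bracket -> illegal
(4,5): no bracket -> illegal
(5,2): flips 1 -> legal
(5,3): flips 1 -> legal
(5,5): no bracket -> illegal
(5,6): no bracket -> illegal
(6,3): no bracket -> illegal
(6,4): flips 1 -> legal
(6,6): no bracket -> illegal
(7,4): no bracket -> illegal
(7,5): no bracket -> illegal
(7,6): no bracket -> illegal
B mobility = 9
-- W to move --
(1,4): flips 3 -> legal
(1,5): no bracket -> illegal
(2,2): no bracket -> illegal
(3,1): no bracket -> illegal
(3,2): no bracket -> illegal
(3,5): flips 1 -> legal
(4,0): no bracket -> illegal
(4,1): flips 1 -> legal
(4,5): flips 2 -> legal
(5,0): no bracket -> illegal
(5,2): no bracket -> illegal
(5,3): no bracket -> illegal
(5,5): no bracket -> illegal
(6,0): no bracket -> illegal
(6,1): no bracket -> illegal
(6,2): no bracket -> illegal
W mobility = 4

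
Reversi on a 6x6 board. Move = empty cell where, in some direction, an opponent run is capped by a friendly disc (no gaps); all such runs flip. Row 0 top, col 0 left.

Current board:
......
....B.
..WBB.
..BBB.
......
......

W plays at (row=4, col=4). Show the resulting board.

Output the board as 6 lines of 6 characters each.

Answer: ......
....B.
..WBB.
..BWB.
....W.
......

Derivation:
Place W at (4,4); scan 8 dirs for brackets.
Dir NW: opp run (3,3) capped by W -> flip
Dir N: opp run (3,4) (2,4) (1,4), next='.' -> no flip
Dir NE: first cell '.' (not opp) -> no flip
Dir W: first cell '.' (not opp) -> no flip
Dir E: first cell '.' (not opp) -> no flip
Dir SW: first cell '.' (not opp) -> no flip
Dir S: first cell '.' (not opp) -> no flip
Dir SE: first cell '.' (not opp) -> no flip
All flips: (3,3)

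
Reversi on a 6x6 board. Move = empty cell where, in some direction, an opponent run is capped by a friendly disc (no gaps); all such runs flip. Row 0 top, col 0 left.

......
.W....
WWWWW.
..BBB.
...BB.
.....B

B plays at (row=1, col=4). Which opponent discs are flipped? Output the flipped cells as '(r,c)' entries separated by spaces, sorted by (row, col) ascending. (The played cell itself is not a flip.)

Answer: (2,3) (2,4)

Derivation:
Dir NW: first cell '.' (not opp) -> no flip
Dir N: first cell '.' (not opp) -> no flip
Dir NE: first cell '.' (not opp) -> no flip
Dir W: first cell '.' (not opp) -> no flip
Dir E: first cell '.' (not opp) -> no flip
Dir SW: opp run (2,3) capped by B -> flip
Dir S: opp run (2,4) capped by B -> flip
Dir SE: first cell '.' (not opp) -> no flip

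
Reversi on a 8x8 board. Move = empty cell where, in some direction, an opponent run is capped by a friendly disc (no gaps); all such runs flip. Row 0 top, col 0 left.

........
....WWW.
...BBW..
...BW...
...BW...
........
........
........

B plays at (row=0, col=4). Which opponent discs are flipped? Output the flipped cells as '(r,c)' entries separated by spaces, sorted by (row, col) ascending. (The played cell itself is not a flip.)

Dir NW: edge -> no flip
Dir N: edge -> no flip
Dir NE: edge -> no flip
Dir W: first cell '.' (not opp) -> no flip
Dir E: first cell '.' (not opp) -> no flip
Dir SW: first cell '.' (not opp) -> no flip
Dir S: opp run (1,4) capped by B -> flip
Dir SE: opp run (1,5), next='.' -> no flip

Answer: (1,4)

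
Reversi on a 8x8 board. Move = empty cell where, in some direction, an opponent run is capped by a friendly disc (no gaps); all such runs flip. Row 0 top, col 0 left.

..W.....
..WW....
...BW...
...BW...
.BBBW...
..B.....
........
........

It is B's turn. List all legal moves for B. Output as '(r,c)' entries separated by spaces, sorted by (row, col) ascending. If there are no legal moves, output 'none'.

(0,1): flips 1 -> legal
(0,3): flips 1 -> legal
(0,4): no bracket -> illegal
(1,1): no bracket -> illegal
(1,4): no bracket -> illegal
(1,5): flips 1 -> legal
(2,1): no bracket -> illegal
(2,2): no bracket -> illegal
(2,5): flips 2 -> legal
(3,5): flips 1 -> legal
(4,5): flips 2 -> legal
(5,3): no bracket -> illegal
(5,4): no bracket -> illegal
(5,5): flips 1 -> legal

Answer: (0,1) (0,3) (1,5) (2,5) (3,5) (4,5) (5,5)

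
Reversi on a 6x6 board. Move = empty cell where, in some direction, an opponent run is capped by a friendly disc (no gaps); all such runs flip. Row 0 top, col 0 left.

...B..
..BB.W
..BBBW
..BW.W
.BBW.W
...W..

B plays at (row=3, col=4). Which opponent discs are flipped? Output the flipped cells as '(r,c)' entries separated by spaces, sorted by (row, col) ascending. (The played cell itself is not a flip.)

Answer: (3,3)

Derivation:
Dir NW: first cell 'B' (not opp) -> no flip
Dir N: first cell 'B' (not opp) -> no flip
Dir NE: opp run (2,5), next=edge -> no flip
Dir W: opp run (3,3) capped by B -> flip
Dir E: opp run (3,5), next=edge -> no flip
Dir SW: opp run (4,3), next='.' -> no flip
Dir S: first cell '.' (not opp) -> no flip
Dir SE: opp run (4,5), next=edge -> no flip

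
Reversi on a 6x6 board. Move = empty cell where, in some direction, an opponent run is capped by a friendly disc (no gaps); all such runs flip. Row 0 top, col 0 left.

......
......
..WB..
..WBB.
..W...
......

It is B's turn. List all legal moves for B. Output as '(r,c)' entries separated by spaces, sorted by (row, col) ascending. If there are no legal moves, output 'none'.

Answer: (1,1) (2,1) (3,1) (4,1) (5,1)

Derivation:
(1,1): flips 1 -> legal
(1,2): no bracket -> illegal
(1,3): no bracket -> illegal
(2,1): flips 1 -> legal
(3,1): flips 1 -> legal
(4,1): flips 1 -> legal
(4,3): no bracket -> illegal
(5,1): flips 1 -> legal
(5,2): no bracket -> illegal
(5,3): no bracket -> illegal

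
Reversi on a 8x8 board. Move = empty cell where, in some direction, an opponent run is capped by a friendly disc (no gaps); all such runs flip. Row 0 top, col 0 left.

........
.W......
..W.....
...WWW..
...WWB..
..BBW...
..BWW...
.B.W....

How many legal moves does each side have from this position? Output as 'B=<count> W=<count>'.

Answer: B=9 W=8

Derivation:
-- B to move --
(0,0): no bracket -> illegal
(0,1): no bracket -> illegal
(0,2): no bracket -> illegal
(1,0): no bracket -> illegal
(1,2): no bracket -> illegal
(1,3): no bracket -> illegal
(2,0): no bracket -> illegal
(2,1): no bracket -> illegal
(2,3): flips 3 -> legal
(2,4): no bracket -> illegal
(2,5): flips 3 -> legal
(2,6): flips 2 -> legal
(3,1): no bracket -> illegal
(3,2): no bracket -> illegal
(3,6): no bracket -> illegal
(4,2): flips 2 -> legal
(4,6): no bracket -> illegal
(5,5): flips 1 -> legal
(6,5): flips 2 -> legal
(7,2): flips 2 -> legal
(7,4): flips 1 -> legal
(7,5): flips 1 -> legal
B mobility = 9
-- W to move --
(3,6): flips 1 -> legal
(4,1): flips 1 -> legal
(4,2): flips 1 -> legal
(4,6): flips 1 -> legal
(5,1): flips 3 -> legal
(5,5): flips 1 -> legal
(5,6): flips 1 -> legal
(6,0): no bracket -> illegal
(6,1): flips 2 -> legal
(7,0): no bracket -> illegal
(7,2): no bracket -> illegal
W mobility = 8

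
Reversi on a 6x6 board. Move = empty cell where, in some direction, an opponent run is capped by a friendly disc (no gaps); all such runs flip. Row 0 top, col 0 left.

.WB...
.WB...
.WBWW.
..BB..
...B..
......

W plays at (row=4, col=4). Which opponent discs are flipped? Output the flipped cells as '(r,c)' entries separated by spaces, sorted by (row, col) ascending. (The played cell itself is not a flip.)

Answer: (2,2) (3,3)

Derivation:
Dir NW: opp run (3,3) (2,2) capped by W -> flip
Dir N: first cell '.' (not opp) -> no flip
Dir NE: first cell '.' (not opp) -> no flip
Dir W: opp run (4,3), next='.' -> no flip
Dir E: first cell '.' (not opp) -> no flip
Dir SW: first cell '.' (not opp) -> no flip
Dir S: first cell '.' (not opp) -> no flip
Dir SE: first cell '.' (not opp) -> no flip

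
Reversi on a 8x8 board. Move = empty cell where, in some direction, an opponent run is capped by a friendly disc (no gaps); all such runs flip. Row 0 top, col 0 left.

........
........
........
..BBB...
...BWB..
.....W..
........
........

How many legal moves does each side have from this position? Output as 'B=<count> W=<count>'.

-- B to move --
(3,5): no bracket -> illegal
(4,6): no bracket -> illegal
(5,3): no bracket -> illegal
(5,4): flips 1 -> legal
(5,6): no bracket -> illegal
(6,4): no bracket -> illegal
(6,5): flips 1 -> legal
(6,6): flips 2 -> legal
B mobility = 3
-- W to move --
(2,1): no bracket -> illegal
(2,2): flips 1 -> legal
(2,3): no bracket -> illegal
(2,4): flips 1 -> legal
(2,5): no bracket -> illegal
(3,1): no bracket -> illegal
(3,5): flips 1 -> legal
(3,6): no bracket -> illegal
(4,1): no bracket -> illegal
(4,2): flips 1 -> legal
(4,6): flips 1 -> legal
(5,2): no bracket -> illegal
(5,3): no bracket -> illegal
(5,4): no bracket -> illegal
(5,6): no bracket -> illegal
W mobility = 5

Answer: B=3 W=5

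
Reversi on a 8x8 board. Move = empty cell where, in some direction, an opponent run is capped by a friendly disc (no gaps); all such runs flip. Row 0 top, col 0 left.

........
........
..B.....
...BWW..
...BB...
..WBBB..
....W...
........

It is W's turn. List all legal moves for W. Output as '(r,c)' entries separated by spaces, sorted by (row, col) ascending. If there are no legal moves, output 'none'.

Answer: (3,2) (4,2) (4,6) (5,6) (6,2)

Derivation:
(1,1): no bracket -> illegal
(1,2): no bracket -> illegal
(1,3): no bracket -> illegal
(2,1): no bracket -> illegal
(2,3): no bracket -> illegal
(2,4): no bracket -> illegal
(3,1): no bracket -> illegal
(3,2): flips 1 -> legal
(4,2): flips 1 -> legal
(4,5): no bracket -> illegal
(4,6): flips 1 -> legal
(5,6): flips 3 -> legal
(6,2): flips 2 -> legal
(6,3): no bracket -> illegal
(6,5): no bracket -> illegal
(6,6): no bracket -> illegal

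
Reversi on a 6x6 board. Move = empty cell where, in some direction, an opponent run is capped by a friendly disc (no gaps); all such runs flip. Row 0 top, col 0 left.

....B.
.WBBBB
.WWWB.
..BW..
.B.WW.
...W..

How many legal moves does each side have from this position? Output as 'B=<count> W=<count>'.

Answer: B=7 W=8

Derivation:
-- B to move --
(0,0): no bracket -> illegal
(0,1): no bracket -> illegal
(0,2): no bracket -> illegal
(1,0): flips 2 -> legal
(2,0): flips 3 -> legal
(3,0): flips 1 -> legal
(3,1): flips 1 -> legal
(3,4): flips 2 -> legal
(3,5): no bracket -> illegal
(4,2): flips 1 -> legal
(4,5): no bracket -> illegal
(5,2): no bracket -> illegal
(5,4): flips 1 -> legal
(5,5): no bracket -> illegal
B mobility = 7
-- W to move --
(0,1): flips 1 -> legal
(0,2): flips 1 -> legal
(0,3): flips 2 -> legal
(0,5): flips 1 -> legal
(2,5): flips 1 -> legal
(3,0): no bracket -> illegal
(3,1): flips 1 -> legal
(3,4): no bracket -> illegal
(3,5): no bracket -> illegal
(4,0): no bracket -> illegal
(4,2): flips 1 -> legal
(5,0): flips 2 -> legal
(5,1): no bracket -> illegal
(5,2): no bracket -> illegal
W mobility = 8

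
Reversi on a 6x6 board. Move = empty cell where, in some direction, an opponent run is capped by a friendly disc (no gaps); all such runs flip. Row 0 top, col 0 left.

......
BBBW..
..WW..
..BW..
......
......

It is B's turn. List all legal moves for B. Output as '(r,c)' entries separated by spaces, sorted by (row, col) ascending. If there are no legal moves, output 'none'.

(0,2): no bracket -> illegal
(0,3): no bracket -> illegal
(0,4): no bracket -> illegal
(1,4): flips 2 -> legal
(2,1): no bracket -> illegal
(2,4): no bracket -> illegal
(3,1): no bracket -> illegal
(3,4): flips 2 -> legal
(4,2): no bracket -> illegal
(4,3): no bracket -> illegal
(4,4): flips 2 -> legal

Answer: (1,4) (3,4) (4,4)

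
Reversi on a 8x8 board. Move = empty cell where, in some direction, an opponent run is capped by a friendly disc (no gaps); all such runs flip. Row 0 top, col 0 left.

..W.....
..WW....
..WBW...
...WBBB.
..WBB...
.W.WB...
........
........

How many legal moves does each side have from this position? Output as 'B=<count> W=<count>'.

Answer: B=11 W=6

Derivation:
-- B to move --
(0,1): flips 1 -> legal
(0,3): flips 1 -> legal
(0,4): no bracket -> illegal
(1,1): flips 2 -> legal
(1,4): flips 1 -> legal
(1,5): no bracket -> illegal
(2,1): flips 1 -> legal
(2,5): flips 1 -> legal
(3,1): no bracket -> illegal
(3,2): flips 1 -> legal
(4,0): no bracket -> illegal
(4,1): flips 1 -> legal
(5,0): no bracket -> illegal
(5,2): flips 1 -> legal
(6,0): no bracket -> illegal
(6,1): no bracket -> illegal
(6,2): flips 1 -> legal
(6,3): flips 1 -> legal
(6,4): no bracket -> illegal
B mobility = 11
-- W to move --
(1,4): no bracket -> illegal
(2,5): no bracket -> illegal
(2,6): flips 2 -> legal
(2,7): no bracket -> illegal
(3,2): no bracket -> illegal
(3,7): flips 3 -> legal
(4,5): flips 4 -> legal
(4,6): flips 1 -> legal
(4,7): no bracket -> illegal
(5,2): no bracket -> illegal
(5,5): flips 2 -> legal
(6,3): no bracket -> illegal
(6,4): flips 3 -> legal
(6,5): no bracket -> illegal
W mobility = 6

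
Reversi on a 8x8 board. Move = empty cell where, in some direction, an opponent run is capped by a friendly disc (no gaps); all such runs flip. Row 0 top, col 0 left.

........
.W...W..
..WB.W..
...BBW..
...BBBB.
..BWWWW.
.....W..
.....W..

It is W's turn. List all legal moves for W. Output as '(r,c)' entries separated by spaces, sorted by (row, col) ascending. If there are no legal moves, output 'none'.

(1,2): flips 3 -> legal
(1,3): flips 3 -> legal
(1,4): no bracket -> illegal
(2,4): flips 3 -> legal
(3,2): flips 3 -> legal
(3,6): flips 2 -> legal
(3,7): flips 1 -> legal
(4,1): no bracket -> illegal
(4,2): no bracket -> illegal
(4,7): no bracket -> illegal
(5,1): flips 1 -> legal
(5,7): flips 1 -> legal
(6,1): flips 3 -> legal
(6,2): no bracket -> illegal
(6,3): no bracket -> illegal

Answer: (1,2) (1,3) (2,4) (3,2) (3,6) (3,7) (5,1) (5,7) (6,1)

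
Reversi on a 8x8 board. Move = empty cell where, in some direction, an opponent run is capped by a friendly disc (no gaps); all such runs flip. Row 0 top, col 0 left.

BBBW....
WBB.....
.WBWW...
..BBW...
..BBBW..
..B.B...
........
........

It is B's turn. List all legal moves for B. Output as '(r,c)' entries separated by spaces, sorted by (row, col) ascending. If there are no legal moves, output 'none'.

Answer: (0,4) (1,3) (1,4) (1,5) (2,0) (2,5) (3,0) (3,1) (3,5) (3,6) (4,6) (5,6)

Derivation:
(0,4): flips 1 -> legal
(1,3): flips 1 -> legal
(1,4): flips 3 -> legal
(1,5): flips 1 -> legal
(2,0): flips 2 -> legal
(2,5): flips 3 -> legal
(3,0): flips 1 -> legal
(3,1): flips 1 -> legal
(3,5): flips 1 -> legal
(3,6): flips 1 -> legal
(4,6): flips 1 -> legal
(5,5): no bracket -> illegal
(5,6): flips 3 -> legal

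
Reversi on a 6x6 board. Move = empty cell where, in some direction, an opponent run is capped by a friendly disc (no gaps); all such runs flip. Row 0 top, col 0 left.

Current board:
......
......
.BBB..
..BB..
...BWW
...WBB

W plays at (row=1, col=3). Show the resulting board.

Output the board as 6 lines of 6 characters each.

Place W at (1,3); scan 8 dirs for brackets.
Dir NW: first cell '.' (not opp) -> no flip
Dir N: first cell '.' (not opp) -> no flip
Dir NE: first cell '.' (not opp) -> no flip
Dir W: first cell '.' (not opp) -> no flip
Dir E: first cell '.' (not opp) -> no flip
Dir SW: opp run (2,2), next='.' -> no flip
Dir S: opp run (2,3) (3,3) (4,3) capped by W -> flip
Dir SE: first cell '.' (not opp) -> no flip
All flips: (2,3) (3,3) (4,3)

Answer: ......
...W..
.BBW..
..BW..
...WWW
...WBB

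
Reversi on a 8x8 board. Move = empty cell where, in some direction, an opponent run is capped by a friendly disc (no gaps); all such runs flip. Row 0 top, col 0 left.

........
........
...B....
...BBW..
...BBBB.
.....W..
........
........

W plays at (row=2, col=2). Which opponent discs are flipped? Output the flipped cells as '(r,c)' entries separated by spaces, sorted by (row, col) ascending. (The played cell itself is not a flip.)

Dir NW: first cell '.' (not opp) -> no flip
Dir N: first cell '.' (not opp) -> no flip
Dir NE: first cell '.' (not opp) -> no flip
Dir W: first cell '.' (not opp) -> no flip
Dir E: opp run (2,3), next='.' -> no flip
Dir SW: first cell '.' (not opp) -> no flip
Dir S: first cell '.' (not opp) -> no flip
Dir SE: opp run (3,3) (4,4) capped by W -> flip

Answer: (3,3) (4,4)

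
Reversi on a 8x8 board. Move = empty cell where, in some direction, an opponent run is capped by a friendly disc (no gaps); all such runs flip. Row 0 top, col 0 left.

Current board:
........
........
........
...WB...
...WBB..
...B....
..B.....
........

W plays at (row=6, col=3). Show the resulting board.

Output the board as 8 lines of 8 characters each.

Place W at (6,3); scan 8 dirs for brackets.
Dir NW: first cell '.' (not opp) -> no flip
Dir N: opp run (5,3) capped by W -> flip
Dir NE: first cell '.' (not opp) -> no flip
Dir W: opp run (6,2), next='.' -> no flip
Dir E: first cell '.' (not opp) -> no flip
Dir SW: first cell '.' (not opp) -> no flip
Dir S: first cell '.' (not opp) -> no flip
Dir SE: first cell '.' (not opp) -> no flip
All flips: (5,3)

Answer: ........
........
........
...WB...
...WBB..
...W....
..BW....
........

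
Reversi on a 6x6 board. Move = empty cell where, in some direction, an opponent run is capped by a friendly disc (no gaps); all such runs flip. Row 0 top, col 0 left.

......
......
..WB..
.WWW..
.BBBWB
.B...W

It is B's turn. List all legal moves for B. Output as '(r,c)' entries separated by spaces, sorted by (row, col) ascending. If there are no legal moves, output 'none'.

Answer: (1,2) (2,0) (2,1) (2,4)

Derivation:
(1,1): no bracket -> illegal
(1,2): flips 2 -> legal
(1,3): no bracket -> illegal
(2,0): flips 1 -> legal
(2,1): flips 3 -> legal
(2,4): flips 1 -> legal
(3,0): no bracket -> illegal
(3,4): no bracket -> illegal
(3,5): no bracket -> illegal
(4,0): no bracket -> illegal
(5,3): no bracket -> illegal
(5,4): no bracket -> illegal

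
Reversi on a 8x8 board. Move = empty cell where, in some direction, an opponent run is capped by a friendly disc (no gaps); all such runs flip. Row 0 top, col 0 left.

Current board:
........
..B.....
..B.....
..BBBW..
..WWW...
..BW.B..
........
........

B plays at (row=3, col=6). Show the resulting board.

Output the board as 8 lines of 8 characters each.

Answer: ........
..B.....
..B.....
..BBBBB.
..WWW...
..BW.B..
........
........

Derivation:
Place B at (3,6); scan 8 dirs for brackets.
Dir NW: first cell '.' (not opp) -> no flip
Dir N: first cell '.' (not opp) -> no flip
Dir NE: first cell '.' (not opp) -> no flip
Dir W: opp run (3,5) capped by B -> flip
Dir E: first cell '.' (not opp) -> no flip
Dir SW: first cell '.' (not opp) -> no flip
Dir S: first cell '.' (not opp) -> no flip
Dir SE: first cell '.' (not opp) -> no flip
All flips: (3,5)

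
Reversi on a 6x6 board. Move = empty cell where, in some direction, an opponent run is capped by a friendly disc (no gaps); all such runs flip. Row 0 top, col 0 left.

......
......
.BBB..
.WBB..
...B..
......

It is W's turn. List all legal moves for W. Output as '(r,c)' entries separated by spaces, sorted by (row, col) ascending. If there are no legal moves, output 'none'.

Answer: (1,1) (1,3) (3,4)

Derivation:
(1,0): no bracket -> illegal
(1,1): flips 1 -> legal
(1,2): no bracket -> illegal
(1,3): flips 1 -> legal
(1,4): no bracket -> illegal
(2,0): no bracket -> illegal
(2,4): no bracket -> illegal
(3,0): no bracket -> illegal
(3,4): flips 2 -> legal
(4,1): no bracket -> illegal
(4,2): no bracket -> illegal
(4,4): no bracket -> illegal
(5,2): no bracket -> illegal
(5,3): no bracket -> illegal
(5,4): no bracket -> illegal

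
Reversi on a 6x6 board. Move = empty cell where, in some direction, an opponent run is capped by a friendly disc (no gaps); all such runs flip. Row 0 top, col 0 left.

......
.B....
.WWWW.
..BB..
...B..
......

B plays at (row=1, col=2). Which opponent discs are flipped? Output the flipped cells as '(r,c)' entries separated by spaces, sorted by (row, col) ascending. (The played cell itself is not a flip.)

Dir NW: first cell '.' (not opp) -> no flip
Dir N: first cell '.' (not opp) -> no flip
Dir NE: first cell '.' (not opp) -> no flip
Dir W: first cell 'B' (not opp) -> no flip
Dir E: first cell '.' (not opp) -> no flip
Dir SW: opp run (2,1), next='.' -> no flip
Dir S: opp run (2,2) capped by B -> flip
Dir SE: opp run (2,3), next='.' -> no flip

Answer: (2,2)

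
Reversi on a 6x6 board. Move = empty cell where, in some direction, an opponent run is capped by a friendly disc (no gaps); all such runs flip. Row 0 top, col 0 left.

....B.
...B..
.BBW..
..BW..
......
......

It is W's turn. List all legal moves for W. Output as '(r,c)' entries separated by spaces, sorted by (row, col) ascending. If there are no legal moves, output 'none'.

(0,2): no bracket -> illegal
(0,3): flips 1 -> legal
(0,5): no bracket -> illegal
(1,0): no bracket -> illegal
(1,1): flips 1 -> legal
(1,2): no bracket -> illegal
(1,4): no bracket -> illegal
(1,5): no bracket -> illegal
(2,0): flips 2 -> legal
(2,4): no bracket -> illegal
(3,0): no bracket -> illegal
(3,1): flips 1 -> legal
(4,1): flips 1 -> legal
(4,2): no bracket -> illegal
(4,3): no bracket -> illegal

Answer: (0,3) (1,1) (2,0) (3,1) (4,1)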